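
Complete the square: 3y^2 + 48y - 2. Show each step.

3(y + 8)^2 - 194

3y^2 + 48y - 2
= 3(y^2 + 16y) - 2    [factor out 3 from the y-terms]
= 3(y^2 + 16y + 64 - 64) - 2    [add and subtract 64 inside the bracket]
= 3(y + 8)^2 - 192 - 2    [perfect-square identity]
= 3(y + 8)^2 - 194    [combine constants]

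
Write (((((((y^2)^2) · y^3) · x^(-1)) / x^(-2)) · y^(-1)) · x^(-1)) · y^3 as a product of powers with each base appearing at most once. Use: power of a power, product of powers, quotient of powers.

y^9

(((((((y^2)^2) · y^3) · x^(-1)) / x^(-2)) · y^(-1)) · x^(-1)) · y^3
= (((((y^4 · y^3) · x^(-1)) / x^(-2)) · y^(-1)) · x^(-1)) · y^3    [power of a power]
= ((((y^7 · x^(-1)) / x^(-2)) · y^(-1)) · x^(-1)) · y^3    [product of powers]
= y^9    [quotient of powers; product of powers]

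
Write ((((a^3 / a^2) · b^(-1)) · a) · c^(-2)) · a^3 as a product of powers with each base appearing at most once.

((((a^3 / a^2) · b^(-1)) · a) · c^(-2)) · a^3
= (((a · b^(-1)) · a) · c^(-2)) · a^3    [quotient of powers]
= a^5b^(-1)c^(-2)    [product of powers]

a^5b^(-1)c^(-2)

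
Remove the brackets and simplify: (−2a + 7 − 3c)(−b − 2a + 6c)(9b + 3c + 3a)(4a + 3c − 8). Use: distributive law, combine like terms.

72a^2b^2 + 162ab^2c − 396ab^2 − 30a^2bc − 729abc^2 + 1299abc + 168a^3b − 924a^2b + 12a^3c − 306a^2c^2 + 258a^2c + 48a^4 − 264a^3 − 432ac^3 + 1332ac^2 − 405b^2c + 504b^2 + 2295bc^2 − 2856bc + 1176ab − 672ac + 336a^2 + 810c^3 − 1008c^2 + 81b^2c^2 − 459bc^3 − 162c^4

(−2a + 7 − 3c)(−b − 2a + 6c)(9b + 3c + 3a)(4a + 3c − 8)
= (2ab + 4a^2 − 12ac − 7b − 14a + 42c + 3bc + 6ac − 18c^2)(9b + 3c + 3a)(4a + 3c − 8)    [distributive law]
= (2ab + 4a^2 − 6ac − 7b − 14a + 42c + 3bc − 18c^2)(9b + 3c + 3a)(4a + 3c − 8)    [combine like terms]
= (18ab^2 + 6abc + 6a^2b + 36a^2b + 12a^2c + 12a^3 − 54abc − 18ac^2 − 18a^2c − 63b^2 − 21bc − 21ab − 126ab − 42ac − 42a^2 + 378bc + 126c^2 + 126ac + 27b^2c + 9bc^2 + 9abc − 162bc^2 − 54c^3 − 54ac^2)(4a + 3c − 8)    [distributive law]
= (18ab^2 − 39abc + 42a^2b − 6a^2c + 12a^3 − 72ac^2 − 63b^2 + 357bc − 147ab + 84ac − 42a^2 + 126c^2 + 27b^2c − 153bc^2 − 54c^3)(4a + 3c − 8)    [combine like terms]
= 72a^2b^2 + 54ab^2c − 144ab^2 − 156a^2bc − 117abc^2 + 312abc + 168a^3b + 126a^2bc − 336a^2b − 24a^3c − 18a^2c^2 + 48a^2c + 48a^4 + 36a^3c − 96a^3 − 288a^2c^2 − 216ac^3 + 576ac^2 − 252ab^2 − 189b^2c + 504b^2 + 1428abc + 1071bc^2 − 2856bc − 588a^2b − 441abc + 1176ab + 336a^2c + 252ac^2 − 672ac − 168a^3 − 126a^2c + 336a^2 + 504ac^2 + 378c^3 − 1008c^2 + 108ab^2c + 81b^2c^2 − 216b^2c − 612abc^2 − 459bc^3 + 1224bc^2 − 216ac^3 − 162c^4 + 432c^3    [distributive law]
= 72a^2b^2 + 162ab^2c − 396ab^2 − 30a^2bc − 729abc^2 + 1299abc + 168a^3b − 924a^2b + 12a^3c − 306a^2c^2 + 258a^2c + 48a^4 − 264a^3 − 432ac^3 + 1332ac^2 − 405b^2c + 504b^2 + 2295bc^2 − 2856bc + 1176ab − 672ac + 336a^2 + 810c^3 − 1008c^2 + 81b^2c^2 − 459bc^3 − 162c^4    [combine like terms]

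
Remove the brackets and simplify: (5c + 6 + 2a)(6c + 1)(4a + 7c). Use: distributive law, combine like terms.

(5c + 6 + 2a)(6c + 1)(4a + 7c)
= (30c^2 + 5c + 36c + 6 + 12ac + 2a)(4a + 7c)    [distributive law]
= (30c^2 + 41c + 6 + 12ac + 2a)(4a + 7c)    [combine like terms]
= 120ac^2 + 210c^3 + 164ac + 287c^2 + 24a + 42c + 48a^2c + 84ac^2 + 8a^2 + 14ac    [distributive law]
= 204ac^2 + 210c^3 + 178ac + 287c^2 + 24a + 42c + 48a^2c + 8a^2    [combine like terms]

204ac^2 + 210c^3 + 178ac + 287c^2 + 24a + 42c + 48a^2c + 8a^2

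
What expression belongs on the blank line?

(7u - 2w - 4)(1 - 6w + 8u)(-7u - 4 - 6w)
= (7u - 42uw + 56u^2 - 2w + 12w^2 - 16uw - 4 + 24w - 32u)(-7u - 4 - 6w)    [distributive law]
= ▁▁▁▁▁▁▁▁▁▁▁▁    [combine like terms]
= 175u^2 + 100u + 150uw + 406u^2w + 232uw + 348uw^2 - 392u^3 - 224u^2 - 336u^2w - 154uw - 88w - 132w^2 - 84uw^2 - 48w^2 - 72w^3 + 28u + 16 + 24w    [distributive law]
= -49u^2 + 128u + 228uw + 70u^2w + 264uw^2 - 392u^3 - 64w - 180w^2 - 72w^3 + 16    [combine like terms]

By combine like terms:

(-25u - 58uw + 56u^2 + 22w + 12w^2 - 4)(-7u - 4 - 6w)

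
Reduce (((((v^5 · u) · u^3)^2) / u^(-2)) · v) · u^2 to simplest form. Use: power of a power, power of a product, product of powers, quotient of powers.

(((((v^5 · u) · u^3)^2) / u^(-2)) · v) · u^2
= (((((v^5 · u)^2) · ((u^3)^2)) / u^(-2)) · v) · u^2    [power of a product]
= ((((((v^5)^2) · (u^2)) · ((u^3)^2)) / u^(-2)) · v) · u^2    [power of a product]
= ((((v^10 · (u^2)) · ((u^3)^2)) / u^(-2)) · v) · u^2    [power of a power]
= ((((v^10 · u^2) · u^6) / u^(-2)) · v) · u^2    [power of a power]
= u^12v^11    [quotient of powers; product of powers]

u^12v^11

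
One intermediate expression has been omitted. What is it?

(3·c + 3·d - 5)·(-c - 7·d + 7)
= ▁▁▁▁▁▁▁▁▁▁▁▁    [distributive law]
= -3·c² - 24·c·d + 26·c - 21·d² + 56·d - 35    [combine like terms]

Applying distributive law to the line above:

-3·c² - 21·c·d + 21·c - 3·c·d - 21·d² + 21·d + 5·c + 35·d - 35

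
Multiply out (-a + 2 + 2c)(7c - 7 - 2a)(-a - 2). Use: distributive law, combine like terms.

(-a + 2 + 2c)(7c - 7 - 2a)(-a - 2)
= (-7ac + 7a + 2a^2 + 14c - 14 - 4a + 14c^2 - 14c - 4ac)(-a - 2)    [distributive law]
= (-11ac + 3a + 2a^2 - 14 + 14c^2)(-a - 2)    [combine like terms]
= 11a^2c + 22ac - 3a^2 - 6a - 2a^3 - 4a^2 + 14a + 28 - 14ac^2 - 28c^2    [distributive law]
= 11a^2c + 22ac - 7a^2 + 8a - 2a^3 + 28 - 14ac^2 - 28c^2    [combine like terms]

11a^2c + 22ac - 7a^2 + 8a - 2a^3 + 28 - 14ac^2 - 28c^2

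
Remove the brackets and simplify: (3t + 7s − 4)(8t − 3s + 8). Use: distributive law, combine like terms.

24t² + 47st − 8t − 21s² + 68s − 32

(3t + 7s − 4)(8t − 3s + 8)
= 24t² − 9st + 24t + 56st − 21s² + 56s − 32t + 12s − 32    [distributive law]
= 24t² + 47st − 8t − 21s² + 68s − 32    [combine like terms]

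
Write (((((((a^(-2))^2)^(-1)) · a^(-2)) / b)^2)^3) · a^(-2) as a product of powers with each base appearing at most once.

a^10·b^(-6)

(((((((a^(-2))^2)^(-1)) · a^(-2)) / b)^2)^3) · a^(-2)
= ((((((a^(-2))^2)^(-1)) · a^(-2)) / b)^6) · a^(-2)    [power of a power]
= ((((((a^(-2))^2)^(-1)) · a^(-2))^6) / (b^6)) · a^(-2)    [power of a quotient]
= ((((((a^(-2))^2)^(-1))^6) · ((a^(-2))^6)) / (b^6)) · a^(-2)    [power of a product]
= (((((a^(-2))^2)^(-6)) · ((a^(-2))^6)) / (b^6)) · a^(-2)    [power of a power]
= ((((a^(-2))^(-12)) · ((a^(-2))^6)) / (b^6)) · a^(-2)    [power of a power]
= ((a^24 · ((a^(-2))^6)) / (b^6)) · a^(-2)    [power of a power]
= ((a^24 · a^(-12)) / (b^6)) · a^(-2)    [power of a power]
= (a^12 / (b^6)) · a^(-2)    [product of powers]
= a^10·b^(-6)    [quotient of powers; product of powers]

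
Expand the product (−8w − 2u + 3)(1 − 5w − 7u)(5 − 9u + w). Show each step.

(−8w − 2u + 3)(1 − 5w − 7u)(5 − 9u + w)
= (−8w + 40w^2 + 56uw − 2u + 10uw + 14u^2 + 3 − 15w − 21u)(5 − 9u + w)    [distributive law]
= (−23w + 40w^2 + 66uw − 23u + 14u^2 + 3)(5 − 9u + w)    [combine like terms]
= −115w + 207uw − 23w^2 + 200w^2 − 360uw^2 + 40w^3 + 330uw − 594u^2w + 66uw^2 − 115u + 207u^2 − 23uw + 70u^2 − 126u^3 + 14u^2w + 15 − 27u + 3w    [distributive law]
= −112w + 514uw + 177w^2 − 294uw^2 + 40w^3 − 580u^2w − 142u + 277u^2 − 126u^3 + 15    [combine like terms]

−112w + 514uw + 177w^2 − 294uw^2 + 40w^3 − 580u^2w − 142u + 277u^2 − 126u^3 + 15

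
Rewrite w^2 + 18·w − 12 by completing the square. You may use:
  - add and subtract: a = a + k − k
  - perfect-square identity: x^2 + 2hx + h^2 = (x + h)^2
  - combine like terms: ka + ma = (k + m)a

(w + 9)^2 − 93

w^2 + 18·w − 12
= w^2 + 18·w + 81 − 81 − 12    [add and subtract 81]
= (w + 9)^2 − 81 − 12    [perfect-square identity]
= (w + 9)^2 − 93    [combine constants]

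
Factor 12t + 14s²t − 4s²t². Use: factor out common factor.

2t(6 + 7s² − 2s²t)

12t + 14s²t − 4s²t²
= 2(6t + 7s²t − 2s²t²)    [factor out 2]
= 2t(6 + 7s² − 2s²t)    [factor out t]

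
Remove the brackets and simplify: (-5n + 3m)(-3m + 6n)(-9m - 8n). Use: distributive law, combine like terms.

(-5n + 3m)(-3m + 6n)(-9m - 8n)
= (15mn - 30n^2 - 9m^2 + 18mn)(-9m - 8n)    [distributive law]
= (33mn - 30n^2 - 9m^2)(-9m - 8n)    [combine like terms]
= -297m^2n - 264mn^2 + 270mn^2 + 240n^3 + 81m^3 + 72m^2n    [distributive law]
= -225m^2n + 6mn^2 + 240n^3 + 81m^3    [combine like terms]

-225m^2n + 6mn^2 + 240n^3 + 81m^3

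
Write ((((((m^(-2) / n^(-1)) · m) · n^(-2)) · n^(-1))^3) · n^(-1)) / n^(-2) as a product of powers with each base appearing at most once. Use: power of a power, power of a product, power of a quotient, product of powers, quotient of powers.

m^(-3)·n^(-5)

((((((m^(-2) / n^(-1)) · m) · n^(-2)) · n^(-1))^3) · n^(-1)) / n^(-2)
= ((((((m^(-2) / n^(-1)) · m) · n^(-2))^3) · ((n^(-1))^3)) · n^(-1)) / n^(-2)    [power of a product]
= ((((((m^(-2) / n^(-1)) · m)^3) · ((n^(-2))^3)) · ((n^(-1))^3)) · n^(-1)) / n^(-2)    [power of a product]
= ((((((m^(-2) / n^(-1))^3) · (m^3)) · ((n^(-2))^3)) · ((n^(-1))^3)) · n^(-1)) / n^(-2)    [power of a product]
= (((((((m^(-2))^3) / ((n^(-1))^3)) · (m^3)) · ((n^(-2))^3)) · ((n^(-1))^3)) · n^(-1)) / n^(-2)    [power of a quotient]
= (((((m^(-6) / ((n^(-1))^3)) · (m^3)) · ((n^(-2))^3)) · ((n^(-1))^3)) · n^(-1)) / n^(-2)    [power of a power]
= (((((m^(-6) / n^(-3)) · (m^3)) · ((n^(-2))^3)) · ((n^(-1))^3)) · n^(-1)) / n^(-2)    [power of a power]
= (((((m^(-6) / n^(-3)) · m^3) · n^(-6)) · ((n^(-1))^3)) · n^(-1)) / n^(-2)    [power of a power]
= (((((m^(-6) / n^(-3)) · m^3) · n^(-6)) · n^(-3)) · n^(-1)) / n^(-2)    [power of a power]
= m^(-3)·n^(-5)    [quotient of powers; product of powers]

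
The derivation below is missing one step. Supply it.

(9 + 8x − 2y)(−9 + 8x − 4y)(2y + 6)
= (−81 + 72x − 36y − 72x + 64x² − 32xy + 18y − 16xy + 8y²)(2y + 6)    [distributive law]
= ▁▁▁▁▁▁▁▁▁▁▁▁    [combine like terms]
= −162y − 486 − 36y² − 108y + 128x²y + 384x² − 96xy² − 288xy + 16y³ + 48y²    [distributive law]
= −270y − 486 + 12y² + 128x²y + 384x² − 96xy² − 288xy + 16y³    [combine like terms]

Applying combine like terms to the line above:

(−81 − 18y + 64x² − 48xy + 8y²)(2y + 6)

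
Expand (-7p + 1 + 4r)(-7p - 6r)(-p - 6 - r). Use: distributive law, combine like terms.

-49p^3 - 287p^2 - 63p^2r - 71pr + 10pr^2 + 42p + 36r + 150r^2 + 24r^3

(-7p + 1 + 4r)(-7p - 6r)(-p - 6 - r)
= (49p^2 + 42pr - 7p - 6r - 28pr - 24r^2)(-p - 6 - r)    [distributive law]
= (49p^2 + 14pr - 7p - 6r - 24r^2)(-p - 6 - r)    [combine like terms]
= -49p^3 - 294p^2 - 49p^2r - 14p^2r - 84pr - 14pr^2 + 7p^2 + 42p + 7pr + 6pr + 36r + 6r^2 + 24pr^2 + 144r^2 + 24r^3    [distributive law]
= -49p^3 - 287p^2 - 63p^2r - 71pr + 10pr^2 + 42p + 36r + 150r^2 + 24r^3    [combine like terms]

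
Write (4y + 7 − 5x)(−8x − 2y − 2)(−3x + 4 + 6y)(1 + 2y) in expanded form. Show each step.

(4y + 7 − 5x)(−8x − 2y − 2)(−3x + 4 + 6y)(1 + 2y)
= (−32xy − 8y^2 − 8y − 56x − 14y − 14 + 40x^2 + 10xy + 10x)(−3x + 4 + 6y)(1 + 2y)    [distributive law]
= (−22xy − 8y^2 − 22y − 46x − 14 + 40x^2)(−3x + 4 + 6y)(1 + 2y)    [combine like terms]
= (66x^2y − 88xy − 132xy^2 + 24xy^2 − 32y^2 − 48y^3 + 66xy − 88y − 132y^2 + 138x^2 − 184x − 276xy + 42x − 56 − 84y − 120x^3 + 160x^2 + 240x^2y)(1 + 2y)    [distributive law]
= (306x^2y − 298xy − 108xy^2 − 164y^2 − 48y^3 − 172y + 298x^2 − 142x − 56 − 120x^3)(1 + 2y)    [combine like terms]
= 306x^2y + 612x^2y^2 − 298xy − 596xy^2 − 108xy^2 − 216xy^3 − 164y^2 − 328y^3 − 48y^3 − 96y^4 − 172y − 344y^2 + 298x^2 + 596x^2y − 142x − 284xy − 56 − 112y − 120x^3 − 240x^3y    [distributive law]
= 902x^2y + 612x^2y^2 − 582xy − 704xy^2 − 216xy^3 − 508y^2 − 376y^3 − 96y^4 − 284y + 298x^2 − 142x − 56 − 120x^3 − 240x^3y    [combine like terms]

902x^2y + 612x^2y^2 − 582xy − 704xy^2 − 216xy^3 − 508y^2 − 376y^3 − 96y^4 − 284y + 298x^2 − 142x − 56 − 120x^3 − 240x^3y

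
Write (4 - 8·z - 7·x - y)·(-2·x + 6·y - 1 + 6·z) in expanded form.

-x + 25·y - 4 + 32·z - 26·x·z - 54·y·z - 48·z^2 + 14·x^2 - 40·x·y - 6·y^2

(4 - 8·z - 7·x - y)·(-2·x + 6·y - 1 + 6·z)
= -8·x + 24·y - 4 + 24·z + 16·x·z - 48·y·z + 8·z - 48·z^2 + 14·x^2 - 42·x·y + 7·x - 42·x·z + 2·x·y - 6·y^2 + y - 6·y·z    [distributive law]
= -x + 25·y - 4 + 32·z - 26·x·z - 54·y·z - 48·z^2 + 14·x^2 - 40·x·y - 6·y^2    [combine like terms]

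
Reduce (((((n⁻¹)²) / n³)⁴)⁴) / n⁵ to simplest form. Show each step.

(((((n⁻¹)²) / n³)⁴)⁴) / n⁵
= ((((n⁻¹)²) / n³)¹⁶) / n⁵    [power of a power]
= ((((n⁻¹)²)¹⁶) / ((n³)¹⁶)) / n⁵    [power of a quotient]
= (((n⁻¹)³²) / ((n³)¹⁶)) / n⁵    [power of a power]
= (n⁻³² / ((n³)¹⁶)) / n⁵    [power of a power]
= (n⁻³² / n⁴⁸) / n⁵    [power of a power]
= n⁻⁸⁰ / n⁵    [quotient of powers]
= n⁻⁸⁵    [quotient of powers]

n⁻⁸⁵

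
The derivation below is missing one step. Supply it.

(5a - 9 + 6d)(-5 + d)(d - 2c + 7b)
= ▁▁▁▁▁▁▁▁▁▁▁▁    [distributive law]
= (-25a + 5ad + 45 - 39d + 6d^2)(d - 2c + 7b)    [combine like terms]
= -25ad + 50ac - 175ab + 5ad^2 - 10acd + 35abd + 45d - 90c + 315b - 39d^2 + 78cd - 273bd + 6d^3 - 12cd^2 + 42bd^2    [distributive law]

After distributive law, the bracketed line is:

(-25a + 5ad + 45 - 9d - 30d + 6d^2)(d - 2c + 7b)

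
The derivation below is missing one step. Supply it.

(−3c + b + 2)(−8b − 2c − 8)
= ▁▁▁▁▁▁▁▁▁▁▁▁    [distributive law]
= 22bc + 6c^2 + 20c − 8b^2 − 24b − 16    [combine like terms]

By distributive law:

24bc + 6c^2 + 24c − 8b^2 − 2bc − 8b − 16b − 4c − 16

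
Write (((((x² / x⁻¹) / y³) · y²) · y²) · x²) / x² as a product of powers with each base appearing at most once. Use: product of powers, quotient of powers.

x³y

(((((x² / x⁻¹) / y³) · y²) · y²) · x²) / x²
= ((((x³ / y³) · y²) · y²) · x²) / x²    [quotient of powers]
= x³y    [quotient of powers; product of powers]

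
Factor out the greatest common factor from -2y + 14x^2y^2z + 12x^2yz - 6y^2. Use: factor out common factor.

2y(-1 + 7x^2yz + 6x^2z - 3y)

-2y + 14x^2y^2z + 12x^2yz - 6y^2
= 2(-y + 7x^2y^2z + 6x^2yz - 3y^2)    [factor out 2]
= 2y(-1 + 7x^2yz + 6x^2z - 3y)    [factor out y]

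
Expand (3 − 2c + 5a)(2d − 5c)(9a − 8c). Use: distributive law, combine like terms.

54ad − 48cd − 135ac + 120c^2 − 116acd + 32c^2d + 290ac^2 − 80c^3 + 90a^2d − 225a^2c

(3 − 2c + 5a)(2d − 5c)(9a − 8c)
= (6d − 15c − 4cd + 10c^2 + 10ad − 25ac)(9a − 8c)    [distributive law]
= 54ad − 48cd − 135ac + 120c^2 − 36acd + 32c^2d + 90ac^2 − 80c^3 + 90a^2d − 80acd − 225a^2c + 200ac^2    [distributive law]
= 54ad − 48cd − 135ac + 120c^2 − 116acd + 32c^2d + 290ac^2 − 80c^3 + 90a^2d − 225a^2c    [combine like terms]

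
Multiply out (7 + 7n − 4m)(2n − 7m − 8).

−42n − 17m − 56 + 14n^2 − 57mn + 28m^2

(7 + 7n − 4m)(2n − 7m − 8)
= 14n − 49m − 56 + 14n^2 − 49mn − 56n − 8mn + 28m^2 + 32m    [distributive law]
= −42n − 17m − 56 + 14n^2 − 57mn + 28m^2    [combine like terms]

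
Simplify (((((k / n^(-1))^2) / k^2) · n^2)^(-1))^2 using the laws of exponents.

(((((k / n^(-1))^2) / k^2) · n^2)^(-1))^2
= ((((k / n^(-1))^2) / k^2) · n^2)^(-2)    [power of a power]
= ((((k / n^(-1))^2) / k^2)^(-2)) · ((n^2)^(-2))    [power of a product]
= ((((k / n^(-1))^2)^(-2)) / ((k^2)^(-2))) · ((n^2)^(-2))    [power of a quotient]
= (((k / n^(-1))^(-4)) / ((k^2)^(-2))) · ((n^2)^(-2))    [power of a power]
= (((k^(-4)) / ((n^(-1))^(-4))) / ((k^2)^(-2))) · ((n^2)^(-2))    [power of a quotient]
= ((k^(-4) / n^4) / ((k^2)^(-2))) · ((n^2)^(-2))    [power of a power]
= ((k^(-4) / n^4) / k^(-4)) · ((n^2)^(-2))    [power of a power]
= ((k^(-4) / n^4) / k^(-4)) · n^(-4)    [power of a power]
= n^(-8)    [quotient of powers]

n^(-8)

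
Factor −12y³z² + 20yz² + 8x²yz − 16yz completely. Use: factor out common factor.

−12y³z² + 20yz² + 8x²yz − 16yz
= 4(−3y³z² + 5yz² + 2x²yz − 4yz)    [factor out 4]
= 4yz(−3y²z + 5z + 2x² − 4)    [factor out yz]

4yz(−3y²z + 5z + 2x² − 4)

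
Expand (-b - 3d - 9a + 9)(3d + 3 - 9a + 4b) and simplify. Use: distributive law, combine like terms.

-15bd + 33b - 27ab - 4b^2 - 9d^2 + 18d - 108a + 81a^2 + 27

(-b - 3d - 9a + 9)(3d + 3 - 9a + 4b)
= -3bd - 3b + 9ab - 4b^2 - 9d^2 - 9d + 27ad - 12bd - 27ad - 27a + 81a^2 - 36ab + 27d + 27 - 81a + 36b    [distributive law]
= -15bd + 33b - 27ab - 4b^2 - 9d^2 + 18d - 108a + 81a^2 + 27    [combine like terms]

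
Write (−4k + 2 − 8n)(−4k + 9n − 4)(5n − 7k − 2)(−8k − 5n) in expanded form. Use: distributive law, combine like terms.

(−4k + 2 − 8n)(−4k + 9n − 4)(5n − 7k − 2)(−8k − 5n)
= (16k^2 − 36kn + 16k − 8k + 18n − 8 + 32kn − 72n^2 + 32n)(5n − 7k − 2)(−8k − 5n)    [distributive law]
= (16k^2 − 4kn + 8k + 50n − 8 − 72n^2)(5n − 7k − 2)(−8k − 5n)    [combine like terms]
= (80k^2n − 112k^3 − 32k^2 − 20kn^2 + 28k^2n + 8kn + 40kn − 56k^2 − 16k + 250n^2 − 350kn − 100n − 40n + 56k + 16 − 360n^3 + 504kn^2 + 144n^2)(−8k − 5n)    [distributive law]
= (108k^2n − 112k^3 − 88k^2 + 484kn^2 − 302kn + 40k + 394n^2 − 140n + 16 − 360n^3)(−8k − 5n)    [combine like terms]
= −864k^3n − 540k^2n^2 + 896k^4 + 560k^3n + 704k^3 + 440k^2n − 3872k^2n^2 − 2420kn^3 + 2416k^2n + 1510kn^2 − 320k^2 − 200kn − 3152kn^2 − 1970n^3 + 1120kn + 700n^2 − 128k − 80n + 2880kn^3 + 1800n^4    [distributive law]
= −304k^3n − 4412k^2n^2 + 896k^4 + 704k^3 + 2856k^2n + 460kn^3 − 1642kn^2 − 320k^2 + 920kn − 1970n^3 + 700n^2 − 128k − 80n + 1800n^4    [combine like terms]

−304k^3n − 4412k^2n^2 + 896k^4 + 704k^3 + 2856k^2n + 460kn^3 − 1642kn^2 − 320k^2 + 920kn − 1970n^3 + 700n^2 − 128k − 80n + 1800n^4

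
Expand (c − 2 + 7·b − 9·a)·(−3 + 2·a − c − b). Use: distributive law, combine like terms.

(c − 2 + 7·b − 9·a)·(−3 + 2·a − c − b)
= −3·c + 2·a·c − c^2 − b·c + 6 − 4·a + 2·c + 2·b − 21·b + 14·a·b − 7·b·c − 7·b^2 + 27·a − 18·a^2 + 9·a·c + 9·a·b    [distributive law]
= −c + 11·a·c − c^2 − 8·b·c + 6 + 23·a − 19·b + 23·a·b − 7·b^2 − 18·a^2    [combine like terms]

−c + 11·a·c − c^2 − 8·b·c + 6 + 23·a − 19·b + 23·a·b − 7·b^2 − 18·a^2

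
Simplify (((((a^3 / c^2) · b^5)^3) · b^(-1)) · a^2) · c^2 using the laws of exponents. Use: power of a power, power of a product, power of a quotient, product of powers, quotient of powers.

(((((a^3 / c^2) · b^5)^3) · b^(-1)) · a^2) · c^2
= (((((a^3 / c^2)^3) · ((b^5)^3)) · b^(-1)) · a^2) · c^2    [power of a product]
= ((((((a^3)^3) / ((c^2)^3)) · ((b^5)^3)) · b^(-1)) · a^2) · c^2    [power of a quotient]
= ((((a^9 / ((c^2)^3)) · ((b^5)^3)) · b^(-1)) · a^2) · c^2    [power of a power]
= ((((a^9 / c^6) · ((b^5)^3)) · b^(-1)) · a^2) · c^2    [power of a power]
= ((((a^9 / c^6) · b^15) · b^(-1)) · a^2) · c^2    [power of a power]
= a^11b^14c^(-4)    [quotient of powers; product of powers]

a^11b^14c^(-4)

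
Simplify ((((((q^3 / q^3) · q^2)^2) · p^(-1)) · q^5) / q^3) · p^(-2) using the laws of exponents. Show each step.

p^(-3)q^6

((((((q^3 / q^3) · q^2)^2) · p^(-1)) · q^5) / q^3) · p^(-2)
= ((((((q^3 / q^3)^2) · ((q^2)^2)) · p^(-1)) · q^5) / q^3) · p^(-2)    [power of a product]
= (((((((q^3)^2) / ((q^3)^2)) · ((q^2)^2)) · p^(-1)) · q^5) / q^3) · p^(-2)    [power of a quotient]
= (((((q^6 / ((q^3)^2)) · ((q^2)^2)) · p^(-1)) · q^5) / q^3) · p^(-2)    [power of a power]
= (((((q^6 / q^6) · ((q^2)^2)) · p^(-1)) · q^5) / q^3) · p^(-2)    [power of a power]
= ((((q^0 · ((q^2)^2)) · p^(-1)) · q^5) / q^3) · p^(-2)    [quotient of powers]
= ((((q^0 · q^4) · p^(-1)) · q^5) / q^3) · p^(-2)    [power of a power]
= (((q^4 · p^(-1)) · q^5) / q^3) · p^(-2)    [product of powers]
= p^(-3)q^6    [quotient of powers; product of powers]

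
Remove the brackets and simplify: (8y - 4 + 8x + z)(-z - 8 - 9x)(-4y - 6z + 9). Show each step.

(8y - 4 + 8x + z)(-z - 8 - 9x)(-4y - 6z + 9)
= (-8yz - 64y - 72xy + 4z + 32 + 36x - 8xz - 64x - 72x^2 - z^2 - 8z - 9xz)(-4y - 6z + 9)    [distributive law]
= (-8yz - 64y - 72xy - 4z + 32 - 28x - 17xz - 72x^2 - z^2)(-4y - 6z + 9)    [combine like terms]
= 32y^2z + 48yz^2 - 72yz + 256y^2 + 384yz - 576y + 288xy^2 + 432xyz - 648xy + 16yz + 24z^2 - 36z - 128y - 192z + 288 + 112xy + 168xz - 252x + 68xyz + 102xz^2 - 153xz + 288x^2y + 432x^2z - 648x^2 + 4yz^2 + 6z^3 - 9z^2    [distributive law]
= 32y^2z + 52yz^2 + 328yz + 256y^2 - 704y + 288xy^2 + 500xyz - 536xy + 15z^2 - 228z + 288 + 15xz - 252x + 102xz^2 + 288x^2y + 432x^2z - 648x^2 + 6z^3    [combine like terms]

32y^2z + 52yz^2 + 328yz + 256y^2 - 704y + 288xy^2 + 500xyz - 536xy + 15z^2 - 228z + 288 + 15xz - 252x + 102xz^2 + 288x^2y + 432x^2z - 648x^2 + 6z^3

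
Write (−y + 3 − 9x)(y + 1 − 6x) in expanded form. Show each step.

(−y + 3 − 9x)(y + 1 − 6x)
= −y^2 − y + 6xy + 3y + 3 − 18x − 9xy − 9x + 54x^2    [distributive law]
= −y^2 + 2y − 3xy + 3 − 27x + 54x^2    [combine like terms]

−y^2 + 2y − 3xy + 3 − 27x + 54x^2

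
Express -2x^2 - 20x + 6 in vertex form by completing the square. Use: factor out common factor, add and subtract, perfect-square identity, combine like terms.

-2x^2 - 20x + 6
= -2(x^2 + 10x) + 6    [factor out -2 from the x-terms]
= -2(x^2 + 10x + 25 - 25) + 6    [add and subtract 25 inside the bracket]
= -2(x + 5)^2 + 50 + 6    [perfect-square identity]
= -2(x + 5)^2 + 56    [combine constants]

-2(x + 5)^2 + 56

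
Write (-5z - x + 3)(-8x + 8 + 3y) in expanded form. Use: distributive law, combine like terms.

40xz - 40z - 15yz + 8x^2 - 32x - 3xy + 24 + 9y

(-5z - x + 3)(-8x + 8 + 3y)
= 40xz - 40z - 15yz + 8x^2 - 8x - 3xy - 24x + 24 + 9y    [distributive law]
= 40xz - 40z - 15yz + 8x^2 - 32x - 3xy + 24 + 9y    [combine like terms]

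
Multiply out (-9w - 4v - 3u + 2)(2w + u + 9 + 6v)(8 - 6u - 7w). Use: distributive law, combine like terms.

395w^2 + 213uw^2 + 126w^3 + 517uw + 111u^2w - 742w - 328vw + 526uvw + 434vw^2 - 32uv + 132u^2v - 192v - 192v^2 + 144uv^2 + 168v^2w + 126u^2 + 18u^3 - 308u + 144

(-9w - 4v - 3u + 2)(2w + u + 9 + 6v)(8 - 6u - 7w)
= (-18w^2 - 9uw - 81w - 54vw - 8vw - 4uv - 36v - 24v^2 - 6uw - 3u^2 - 27u - 18uv + 4w + 2u + 18 + 12v)(8 - 6u - 7w)    [distributive law]
= (-18w^2 - 15uw - 77w - 62vw - 22uv - 24v - 24v^2 - 3u^2 - 25u + 18)(8 - 6u - 7w)    [combine like terms]
= -144w^2 + 108uw^2 + 126w^3 - 120uw + 90u^2w + 105uw^2 - 616w + 462uw + 539w^2 - 496vw + 372uvw + 434vw^2 - 176uv + 132u^2v + 154uvw - 192v + 144uv + 168vw - 192v^2 + 144uv^2 + 168v^2w - 24u^2 + 18u^3 + 21u^2w - 200u + 150u^2 + 175uw + 144 - 108u - 126w    [distributive law]
= 395w^2 + 213uw^2 + 126w^3 + 517uw + 111u^2w - 742w - 328vw + 526uvw + 434vw^2 - 32uv + 132u^2v - 192v - 192v^2 + 144uv^2 + 168v^2w + 126u^2 + 18u^3 - 308u + 144    [combine like terms]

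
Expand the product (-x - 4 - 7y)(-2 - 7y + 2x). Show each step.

-6x - 7xy - 2x^2 + 8 + 42y + 49y^2

(-x - 4 - 7y)(-2 - 7y + 2x)
= 2x + 7xy - 2x^2 + 8 + 28y - 8x + 14y + 49y^2 - 14xy    [distributive law]
= -6x - 7xy - 2x^2 + 8 + 42y + 49y^2    [combine like terms]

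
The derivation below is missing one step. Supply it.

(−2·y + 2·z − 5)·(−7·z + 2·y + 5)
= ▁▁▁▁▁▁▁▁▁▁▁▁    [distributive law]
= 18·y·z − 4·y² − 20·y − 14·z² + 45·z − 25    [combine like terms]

By distributive law:

14·y·z − 4·y² − 10·y − 14·z² + 4·y·z + 10·z + 35·z − 10·y − 25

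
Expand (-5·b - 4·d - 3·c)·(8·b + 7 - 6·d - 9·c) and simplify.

-40·b^2 - 35·b - 2·b·d + 21·b·c - 28·d + 24·d^2 + 54·c·d - 21·c + 27·c^2

(-5·b - 4·d - 3·c)·(8·b + 7 - 6·d - 9·c)
= -40·b^2 - 35·b + 30·b·d + 45·b·c - 32·b·d - 28·d + 24·d^2 + 36·c·d - 24·b·c - 21·c + 18·c·d + 27·c^2    [distributive law]
= -40·b^2 - 35·b - 2·b·d + 21·b·c - 28·d + 24·d^2 + 54·c·d - 21·c + 27·c^2    [combine like terms]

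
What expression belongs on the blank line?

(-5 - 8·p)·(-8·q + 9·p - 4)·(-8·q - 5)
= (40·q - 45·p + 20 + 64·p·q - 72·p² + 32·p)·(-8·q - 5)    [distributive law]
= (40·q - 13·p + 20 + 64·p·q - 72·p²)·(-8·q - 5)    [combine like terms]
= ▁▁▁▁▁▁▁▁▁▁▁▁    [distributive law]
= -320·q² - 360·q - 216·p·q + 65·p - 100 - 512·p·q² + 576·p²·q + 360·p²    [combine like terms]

Applying distributive law to the line above:

-320·q² - 200·q + 104·p·q + 65·p - 160·q - 100 - 512·p·q² - 320·p·q + 576·p²·q + 360·p²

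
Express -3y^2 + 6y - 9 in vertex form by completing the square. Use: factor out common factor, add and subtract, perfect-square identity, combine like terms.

-3y^2 + 6y - 9
= -3(y^2 - 2y) - 9    [factor out -3 from the y-terms]
= -3(y^2 - 2y + 1 - 1) - 9    [add and subtract 1 inside the bracket]
= -3(y - 1)^2 + 3 - 9    [perfect-square identity]
= -3(y - 1)^2 - 6    [combine constants]

-3(y - 1)^2 - 6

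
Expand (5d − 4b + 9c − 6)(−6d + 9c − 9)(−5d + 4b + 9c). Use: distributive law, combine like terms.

(5d − 4b + 9c − 6)(−6d + 9c − 9)(−5d + 4b + 9c)
= (−30d^2 + 45cd − 45d + 24bd − 36bc + 36b − 54cd + 81c^2 − 81c + 36d − 54c + 54)(−5d + 4b + 9c)    [distributive law]
= (−30d^2 − 9cd − 9d + 24bd − 36bc + 36b + 81c^2 − 135c + 54)(−5d + 4b + 9c)    [combine like terms]
= 150d^3 − 120bd^2 − 270cd^2 + 45cd^2 − 36bcd − 81c^2d + 45d^2 − 36bd − 81cd − 120bd^2 + 96b^2d + 216bcd + 180bcd − 144b^2c − 324bc^2 − 180bd + 144b^2 + 324bc − 405c^2d + 324bc^2 + 729c^3 + 675cd − 540bc − 1215c^2 − 270d + 216b + 486c    [distributive law]
= 150d^3 − 240bd^2 − 225cd^2 + 360bcd − 486c^2d + 45d^2 − 216bd + 594cd + 96b^2d − 144b^2c + 144b^2 − 216bc + 729c^3 − 1215c^2 − 270d + 216b + 486c    [combine like terms]

150d^3 − 240bd^2 − 225cd^2 + 360bcd − 486c^2d + 45d^2 − 216bd + 594cd + 96b^2d − 144b^2c + 144b^2 − 216bc + 729c^3 − 1215c^2 − 270d + 216b + 486c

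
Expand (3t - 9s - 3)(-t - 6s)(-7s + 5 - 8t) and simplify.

93st^2 - 39t^2 + 24t^3 - 369s^2t - 210st - 378s^3 + 144s^2 + 15t + 90s

(3t - 9s - 3)(-t - 6s)(-7s + 5 - 8t)
= (-3t^2 - 18st + 9st + 54s^2 + 3t + 18s)(-7s + 5 - 8t)    [distributive law]
= (-3t^2 - 9st + 54s^2 + 3t + 18s)(-7s + 5 - 8t)    [combine like terms]
= 21st^2 - 15t^2 + 24t^3 + 63s^2t - 45st + 72st^2 - 378s^3 + 270s^2 - 432s^2t - 21st + 15t - 24t^2 - 126s^2 + 90s - 144st    [distributive law]
= 93st^2 - 39t^2 + 24t^3 - 369s^2t - 210st - 378s^3 + 144s^2 + 15t + 90s    [combine like terms]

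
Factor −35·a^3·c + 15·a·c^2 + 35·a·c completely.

5·a·c(−7·a^2 + 3·c + 7)

−35·a^3·c + 15·a·c^2 + 35·a·c
= 5(−7·a^3·c + 3·a·c^2 + 7·a·c)    [factor out 5]
= 5·a·c(−7·a^2 + 3·c + 7)    [factor out a·c]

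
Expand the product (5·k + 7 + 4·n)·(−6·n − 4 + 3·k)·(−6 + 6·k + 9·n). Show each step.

−231·k·n + 27·k²·n − 306·k·n² − 174·k − 84·k² + 90·k³ + 96·n − 378·n² + 168 − 216·n³

(5·k + 7 + 4·n)·(−6·n − 4 + 3·k)·(−6 + 6·k + 9·n)
= (−30·k·n − 20·k + 15·k² − 42·n − 28 + 21·k − 24·n² − 16·n + 12·k·n)·(−6 + 6·k + 9·n)    [distributive law]
= (−18·k·n + k + 15·k² − 58·n − 28 − 24·n²)·(−6 + 6·k + 9·n)    [combine like terms]
= 108·k·n − 108·k²·n − 162·k·n² − 6·k + 6·k² + 9·k·n − 90·k² + 90·k³ + 135·k²·n + 348·n − 348·k·n − 522·n² + 168 − 168·k − 252·n + 144·n² − 144·k·n² − 216·n³    [distributive law]
= −231·k·n + 27·k²·n − 306·k·n² − 174·k − 84·k² + 90·k³ + 96·n − 378·n² + 168 − 216·n³    [combine like terms]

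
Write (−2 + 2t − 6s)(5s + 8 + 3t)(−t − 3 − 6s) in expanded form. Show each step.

22st + 270s + 438s^2 − 14t + 48 − 28t^2 − 28st^2 + 78s^2t − 6t^3 + 180s^3

(−2 + 2t − 6s)(5s + 8 + 3t)(−t − 3 − 6s)
= (−10s − 16 − 6t + 10st + 16t + 6t^2 − 30s^2 − 48s − 18st)(−t − 3 − 6s)    [distributive law]
= (−58s − 16 + 10t − 8st + 6t^2 − 30s^2)(−t − 3 − 6s)    [combine like terms]
= 58st + 174s + 348s^2 + 16t + 48 + 96s − 10t^2 − 30t − 60st + 8st^2 + 24st + 48s^2t − 6t^3 − 18t^2 − 36st^2 + 30s^2t + 90s^2 + 180s^3    [distributive law]
= 22st + 270s + 438s^2 − 14t + 48 − 28t^2 − 28st^2 + 78s^2t − 6t^3 + 180s^3    [combine like terms]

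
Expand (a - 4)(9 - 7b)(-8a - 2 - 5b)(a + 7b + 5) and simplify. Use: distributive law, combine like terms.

-72a³ - 479a²b - 90a² + 739ab + 1422a - 1750ab² + 56a³b + 427a²b² + 245ab³ + 1124b + 360 + 168b² - 980b³

(a - 4)(9 - 7b)(-8a - 2 - 5b)(a + 7b + 5)
= (9a - 7ab - 36 + 28b)(-8a - 2 - 5b)(a + 7b + 5)    [distributive law]
= (-72a² - 18a - 45ab + 56a²b + 14ab + 35ab² + 288a + 72 + 180b - 224ab - 56b - 140b²)(a + 7b + 5)    [distributive law]
= (-72a² + 270a - 255ab + 56a²b + 35ab² + 72 + 124b - 140b²)(a + 7b + 5)    [combine like terms]
= -72a³ - 504a²b - 360a² + 270a² + 1890ab + 1350a - 255a²b - 1785ab² - 1275ab + 56a³b + 392a²b² + 280a²b + 35a²b² + 245ab³ + 175ab² + 72a + 504b + 360 + 124ab + 868b² + 620b - 140ab² - 980b³ - 700b²    [distributive law]
= -72a³ - 479a²b - 90a² + 739ab + 1422a - 1750ab² + 56a³b + 427a²b² + 245ab³ + 1124b + 360 + 168b² - 980b³    [combine like terms]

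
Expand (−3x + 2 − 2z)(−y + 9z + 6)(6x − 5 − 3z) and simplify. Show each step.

18x²y − 27xy + 3xyz − 162x²z + 225xz − 27xz² − 108x² + 162x + 10y − 4yz − 66z + 72z² − 60 − 6yz² + 54z³

(−3x + 2 − 2z)(−y + 9z + 6)(6x − 5 − 3z)
= (3xy − 27xz − 18x − 2y + 18z + 12 + 2yz − 18z² − 12z)(6x − 5 − 3z)    [distributive law]
= (3xy − 27xz − 18x − 2y + 6z + 12 + 2yz − 18z²)(6x − 5 − 3z)    [combine like terms]
= 18x²y − 15xy − 9xyz − 162x²z + 135xz + 81xz² − 108x² + 90x + 54xz − 12xy + 10y + 6yz + 36xz − 30z − 18z² + 72x − 60 − 36z + 12xyz − 10yz − 6yz² − 108xz² + 90z² + 54z³    [distributive law]
= 18x²y − 27xy + 3xyz − 162x²z + 225xz − 27xz² − 108x² + 162x + 10y − 4yz − 66z + 72z² − 60 − 6yz² + 54z³    [combine like terms]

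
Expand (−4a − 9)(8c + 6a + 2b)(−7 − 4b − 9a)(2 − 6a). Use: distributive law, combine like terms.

−1280ac − 4656a^2c − 1472abc − 768a^2bc − 1728a^3c − 960a^2 − 3492a^3 − 2268a^2b − 1008a^3b − 1296a^4 + 112ab − 368ab^2 − 192a^2b^2 + 1008c + 576bc + 756a + 252b + 144b^2

(−4a − 9)(8c + 6a + 2b)(−7 − 4b − 9a)(2 − 6a)
= (−32ac − 24a^2 − 8ab − 72c − 54a − 18b)(−7 − 4b − 9a)(2 − 6a)    [distributive law]
= (224ac + 128abc + 288a^2c + 168a^2 + 96a^2b + 216a^3 + 56ab + 32ab^2 + 72a^2b + 504c + 288bc + 648ac + 378a + 216ab + 486a^2 + 126b + 72b^2 + 162ab)(2 − 6a)    [distributive law]
= (872ac + 128abc + 288a^2c + 654a^2 + 168a^2b + 216a^3 + 434ab + 32ab^2 + 504c + 288bc + 378a + 126b + 72b^2)(2 − 6a)    [combine like terms]
= 1744ac − 5232a^2c + 256abc − 768a^2bc + 576a^2c − 1728a^3c + 1308a^2 − 3924a^3 + 336a^2b − 1008a^3b + 432a^3 − 1296a^4 + 868ab − 2604a^2b + 64ab^2 − 192a^2b^2 + 1008c − 3024ac + 576bc − 1728abc + 756a − 2268a^2 + 252b − 756ab + 144b^2 − 432ab^2    [distributive law]
= −1280ac − 4656a^2c − 1472abc − 768a^2bc − 1728a^3c − 960a^2 − 3492a^3 − 2268a^2b − 1008a^3b − 1296a^4 + 112ab − 368ab^2 − 192a^2b^2 + 1008c + 576bc + 756a + 252b + 144b^2    [combine like terms]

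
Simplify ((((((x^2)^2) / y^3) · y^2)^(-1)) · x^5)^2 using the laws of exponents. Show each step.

x^2·y^2

((((((x^2)^2) / y^3) · y^2)^(-1)) · x^5)^2
= ((((((x^2)^2) / y^3) · y^2)^(-1))^2) · ((x^5)^2)    [power of a product]
= (((((x^2)^2) / y^3) · y^2)^(-2)) · ((x^5)^2)    [power of a power]
= (((((x^2)^2) / y^3)^(-2)) · ((y^2)^(-2))) · ((x^5)^2)    [power of a product]
= (((((x^2)^2)^(-2)) / ((y^3)^(-2))) · ((y^2)^(-2))) · ((x^5)^2)    [power of a quotient]
= ((((x^2)^(-4)) / ((y^3)^(-2))) · ((y^2)^(-2))) · ((x^5)^2)    [power of a power]
= ((x^(-8) / ((y^3)^(-2))) · ((y^2)^(-2))) · ((x^5)^2)    [power of a power]
= ((x^(-8) / y^(-6)) · ((y^2)^(-2))) · ((x^5)^2)    [power of a power]
= ((x^(-8) / y^(-6)) · y^(-4)) · ((x^5)^2)    [power of a power]
= ((x^(-8) / y^(-6)) · y^(-4)) · x^10    [power of a power]
= x^2·y^2    [quotient of powers; product of powers]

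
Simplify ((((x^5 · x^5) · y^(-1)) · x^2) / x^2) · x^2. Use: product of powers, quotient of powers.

x^12y^(-1)

((((x^5 · x^5) · y^(-1)) · x^2) / x^2) · x^2
= (((x^10 · y^(-1)) · x^2) / x^2) · x^2    [product of powers]
= x^12y^(-1)    [quotient of powers; product of powers]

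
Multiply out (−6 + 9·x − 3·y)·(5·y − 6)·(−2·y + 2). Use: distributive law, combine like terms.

−6·y^2 − 96·y + 72 − 90·x·y^2 + 198·x·y − 108·x + 30·y^3

(−6 + 9·x − 3·y)·(5·y − 6)·(−2·y + 2)
= (−30·y + 36 + 45·x·y − 54·x − 15·y^2 + 18·y)·(−2·y + 2)    [distributive law]
= (−12·y + 36 + 45·x·y − 54·x − 15·y^2)·(−2·y + 2)    [combine like terms]
= 24·y^2 − 24·y − 72·y + 72 − 90·x·y^2 + 90·x·y + 108·x·y − 108·x + 30·y^3 − 30·y^2    [distributive law]
= −6·y^2 − 96·y + 72 − 90·x·y^2 + 198·x·y − 108·x + 30·y^3    [combine like terms]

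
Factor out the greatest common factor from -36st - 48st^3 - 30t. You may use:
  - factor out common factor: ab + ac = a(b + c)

6t(-6s - 8st^2 - 5)

-36st - 48st^3 - 30t
= 6(-6st - 8st^3 - 5t)    [factor out 6]
= 6t(-6s - 8st^2 - 5)    [factor out t]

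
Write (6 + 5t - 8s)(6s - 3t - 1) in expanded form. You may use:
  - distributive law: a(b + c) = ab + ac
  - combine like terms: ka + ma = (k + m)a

44s - 23t - 6 + 54st - 15t^2 - 48s^2

(6 + 5t - 8s)(6s - 3t - 1)
= 36s - 18t - 6 + 30st - 15t^2 - 5t - 48s^2 + 24st + 8s    [distributive law]
= 44s - 23t - 6 + 54st - 15t^2 - 48s^2    [combine like terms]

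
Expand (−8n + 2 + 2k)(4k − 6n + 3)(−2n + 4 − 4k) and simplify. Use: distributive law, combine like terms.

(−8n + 2 + 2k)(4k − 6n + 3)(−2n + 4 − 4k)
= (−32kn + 48n^2 − 24n + 8k − 12n + 6 + 8k^2 − 12kn + 6k)(−2n + 4 − 4k)    [distributive law]
= (−44kn + 48n^2 − 36n + 14k + 6 + 8k^2)(−2n + 4 − 4k)    [combine like terms]
= 88kn^2 − 176kn + 176k^2n − 96n^3 + 192n^2 − 192kn^2 + 72n^2 − 144n + 144kn − 28kn + 56k − 56k^2 − 12n + 24 − 24k − 16k^2n + 32k^2 − 32k^3    [distributive law]
= −104kn^2 − 60kn + 160k^2n − 96n^3 + 264n^2 − 156n + 32k − 24k^2 + 24 − 32k^3    [combine like terms]

−104kn^2 − 60kn + 160k^2n − 96n^3 + 264n^2 − 156n + 32k − 24k^2 + 24 − 32k^3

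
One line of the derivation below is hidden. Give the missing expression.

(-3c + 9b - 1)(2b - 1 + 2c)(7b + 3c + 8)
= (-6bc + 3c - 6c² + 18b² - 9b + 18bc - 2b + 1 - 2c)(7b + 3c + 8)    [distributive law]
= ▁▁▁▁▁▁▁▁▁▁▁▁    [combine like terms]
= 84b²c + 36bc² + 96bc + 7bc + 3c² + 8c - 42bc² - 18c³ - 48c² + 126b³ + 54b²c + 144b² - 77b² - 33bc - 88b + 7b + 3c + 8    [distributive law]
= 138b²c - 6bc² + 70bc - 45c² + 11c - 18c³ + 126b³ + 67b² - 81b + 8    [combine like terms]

Applying combine like terms to the line above:

(12bc + c - 6c² + 18b² - 11b + 1)(7b + 3c + 8)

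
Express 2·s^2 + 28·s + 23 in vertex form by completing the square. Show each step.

2(s + 7)^2 − 75

2·s^2 + 28·s + 23
= 2(s^2 + 14·s) + 23    [factor out 2 from the s-terms]
= 2(s^2 + 14·s + 49 − 49) + 23    [add and subtract 49 inside the bracket]
= 2(s + 7)^2 − 98 + 23    [perfect-square identity]
= 2(s + 7)^2 − 75    [combine constants]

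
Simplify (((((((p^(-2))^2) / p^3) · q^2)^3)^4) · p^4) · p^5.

p^(-75)q^24

(((((((p^(-2))^2) / p^3) · q^2)^3)^4) · p^4) · p^5
= ((((((p^(-2))^2) / p^3) · q^2)^12) · p^4) · p^5    [power of a power]
= ((((((p^(-2))^2) / p^3)^12) · ((q^2)^12)) · p^4) · p^5    [power of a product]
= ((((((p^(-2))^2)^12) / ((p^3)^12)) · ((q^2)^12)) · p^4) · p^5    [power of a quotient]
= (((((p^(-2))^24) / ((p^3)^12)) · ((q^2)^12)) · p^4) · p^5    [power of a power]
= (((p^(-48) / ((p^3)^12)) · ((q^2)^12)) · p^4) · p^5    [power of a power]
= (((p^(-48) / p^36) · ((q^2)^12)) · p^4) · p^5    [power of a power]
= ((p^(-84) · ((q^2)^12)) · p^4) · p^5    [quotient of powers]
= ((p^(-84) · q^24) · p^4) · p^5    [power of a power]
= p^(-75)q^24    [product of powers]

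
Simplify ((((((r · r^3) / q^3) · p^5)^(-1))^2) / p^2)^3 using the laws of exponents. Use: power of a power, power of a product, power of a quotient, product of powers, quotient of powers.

((((((r · r^3) / q^3) · p^5)^(-1))^2) / p^2)^3
= ((((((r · r^3) / q^3) · p^5)^(-1))^2)^3) / ((p^2)^3)    [power of a quotient]
= (((((r · r^3) / q^3) · p^5)^(-1))^6) / ((p^2)^3)    [power of a power]
= ((((r · r^3) / q^3) · p^5)^(-6)) / ((p^2)^3)    [power of a power]
= ((((r · r^3) / q^3)^(-6)) · ((p^5)^(-6))) / ((p^2)^3)    [power of a product]
= ((((r · r^3)^(-6)) / ((q^3)^(-6))) · ((p^5)^(-6))) / ((p^2)^3)    [power of a quotient]
= ((((r^(-6)) · ((r^3)^(-6))) / ((q^3)^(-6))) · ((p^5)^(-6))) / ((p^2)^3)    [power of a product]
= (((r^(-6) · r^(-18)) / ((q^3)^(-6))) · ((p^5)^(-6))) / ((p^2)^3)    [power of a power]
= ((r^(-24) / ((q^3)^(-6))) · ((p^5)^(-6))) / ((p^2)^3)    [product of powers]
= ((r^(-24) / q^(-18)) · ((p^5)^(-6))) / ((p^2)^3)    [power of a power]
= ((r^(-24) / q^(-18)) · p^(-30)) / ((p^2)^3)    [power of a power]
= ((r^(-24) / q^(-18)) · p^(-30)) / p^6    [power of a power]
= p^(-36)q^18r^(-24)    [quotient of powers]

p^(-36)q^18r^(-24)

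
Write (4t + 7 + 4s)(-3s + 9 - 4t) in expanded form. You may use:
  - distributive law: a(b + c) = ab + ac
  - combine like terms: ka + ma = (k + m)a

(4t + 7 + 4s)(-3s + 9 - 4t)
= -12st + 36t - 16t^2 - 21s + 63 - 28t - 12s^2 + 36s - 16st    [distributive law]
= -28st + 8t - 16t^2 + 15s + 63 - 12s^2    [combine like terms]

-28st + 8t - 16t^2 + 15s + 63 - 12s^2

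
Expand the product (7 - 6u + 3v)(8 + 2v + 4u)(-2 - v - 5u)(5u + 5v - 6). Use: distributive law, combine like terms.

(7 - 6u + 3v)(8 + 2v + 4u)(-2 - v - 5u)(5u + 5v - 6)
= (56 + 14v + 28u - 48u - 12uv - 24u² + 24v + 6v² + 12uv)(-2 - v - 5u)(5u + 5v - 6)    [distributive law]
= (56 + 38v - 20u - 24u² + 6v²)(-2 - v - 5u)(5u + 5v - 6)    [combine like terms]
= (-112 - 56v - 280u - 76v - 38v² - 190uv + 40u + 20uv + 100u² + 48u² + 24u²v + 120u³ - 12v² - 6v³ - 30uv²)(5u + 5v - 6)    [distributive law]
= (-112 - 132v - 240u - 50v² - 170uv + 148u² + 24u²v + 120u³ - 6v³ - 30uv²)(5u + 5v - 6)    [combine like terms]
= -560u - 560v + 672 - 660uv - 660v² + 792v - 1200u² - 1200uv + 1440u - 250uv² - 250v³ + 300v² - 850u²v - 850uv² + 1020uv + 740u³ + 740u²v - 888u² + 120u³v + 120u²v² - 144u²v + 600u⁴ + 600u³v - 720u³ - 30uv³ - 30v⁴ + 36v³ - 150u²v² - 150uv³ + 180uv²    [distributive law]
= 880u + 232v + 672 - 840uv - 360v² - 2088u² - 920uv² - 214v³ - 254u²v + 20u³ + 720u³v - 30u²v² + 600u⁴ - 180uv³ - 30v⁴    [combine like terms]

880u + 232v + 672 - 840uv - 360v² - 2088u² - 920uv² - 214v³ - 254u²v + 20u³ + 720u³v - 30u²v² + 600u⁴ - 180uv³ - 30v⁴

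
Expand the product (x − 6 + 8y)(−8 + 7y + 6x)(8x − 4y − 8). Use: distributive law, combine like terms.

−400x^2 − 1112xy + 736x + 416x^2y + 228xy^2 + 48x^3 + 656y − 384 − 24y^2 − 224y^3

(x − 6 + 8y)(−8 + 7y + 6x)(8x − 4y − 8)
= (−8x + 7xy + 6x^2 + 48 − 42y − 36x − 64y + 56y^2 + 48xy)(8x − 4y − 8)    [distributive law]
= (−44x + 55xy + 6x^2 + 48 − 106y + 56y^2)(8x − 4y − 8)    [combine like terms]
= −352x^2 + 176xy + 352x + 440x^2y − 220xy^2 − 440xy + 48x^3 − 24x^2y − 48x^2 + 384x − 192y − 384 − 848xy + 424y^2 + 848y + 448xy^2 − 224y^3 − 448y^2    [distributive law]
= −400x^2 − 1112xy + 736x + 416x^2y + 228xy^2 + 48x^3 + 656y − 384 − 24y^2 − 224y^3    [combine like terms]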